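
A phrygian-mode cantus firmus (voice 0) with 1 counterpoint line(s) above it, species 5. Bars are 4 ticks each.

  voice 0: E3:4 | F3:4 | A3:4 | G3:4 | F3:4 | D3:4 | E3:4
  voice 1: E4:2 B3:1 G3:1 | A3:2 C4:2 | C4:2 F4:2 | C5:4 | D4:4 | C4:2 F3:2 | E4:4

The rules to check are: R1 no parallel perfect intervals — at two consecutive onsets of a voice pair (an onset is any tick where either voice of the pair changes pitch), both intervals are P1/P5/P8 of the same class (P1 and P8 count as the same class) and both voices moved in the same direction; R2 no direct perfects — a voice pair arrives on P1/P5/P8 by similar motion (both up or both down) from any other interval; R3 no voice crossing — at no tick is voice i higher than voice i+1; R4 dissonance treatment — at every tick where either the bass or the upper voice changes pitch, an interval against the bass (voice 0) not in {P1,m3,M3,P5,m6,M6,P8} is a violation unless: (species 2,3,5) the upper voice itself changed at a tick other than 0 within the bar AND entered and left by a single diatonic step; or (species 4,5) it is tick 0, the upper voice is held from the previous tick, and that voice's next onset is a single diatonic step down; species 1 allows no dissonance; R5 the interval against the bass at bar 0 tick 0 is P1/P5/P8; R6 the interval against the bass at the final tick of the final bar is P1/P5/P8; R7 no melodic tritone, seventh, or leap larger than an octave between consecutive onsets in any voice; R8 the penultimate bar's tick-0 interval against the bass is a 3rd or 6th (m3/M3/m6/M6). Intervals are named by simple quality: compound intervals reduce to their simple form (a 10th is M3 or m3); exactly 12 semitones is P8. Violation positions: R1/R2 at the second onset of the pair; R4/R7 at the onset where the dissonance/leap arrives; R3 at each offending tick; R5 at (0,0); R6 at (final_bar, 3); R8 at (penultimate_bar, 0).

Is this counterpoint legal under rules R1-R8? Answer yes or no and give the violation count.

No (6 violations)

bar 0: v0=E3 v1=E4 (P8)
bar 1: v0=F3 v1=A3 (M3)
bar 2: v0=A3 v1=C4 (m3)
bar 3: v0=G3 v1=C5 (P4)
bar 4: v0=F3 v1=D4 (M6)
bar 5: v0=D3 v1=C4 (m7)
bar 6: v0=E3 v1=E4 (P8)
  R4 @ bar3.0: G3/C5 P4 untreated
  R7 @ bar4.0: C5->D4 leap 10st
  R4 @ bar5.0: D3/C4 m7 untreated
  R8 @ bar5.0: penult m7 not 3rd/6th
  R2 @ bar6.0: D3/F3 m3 -> E3/E4 P8 similar
  R7 @ bar6.0: F3->E4 leap 11st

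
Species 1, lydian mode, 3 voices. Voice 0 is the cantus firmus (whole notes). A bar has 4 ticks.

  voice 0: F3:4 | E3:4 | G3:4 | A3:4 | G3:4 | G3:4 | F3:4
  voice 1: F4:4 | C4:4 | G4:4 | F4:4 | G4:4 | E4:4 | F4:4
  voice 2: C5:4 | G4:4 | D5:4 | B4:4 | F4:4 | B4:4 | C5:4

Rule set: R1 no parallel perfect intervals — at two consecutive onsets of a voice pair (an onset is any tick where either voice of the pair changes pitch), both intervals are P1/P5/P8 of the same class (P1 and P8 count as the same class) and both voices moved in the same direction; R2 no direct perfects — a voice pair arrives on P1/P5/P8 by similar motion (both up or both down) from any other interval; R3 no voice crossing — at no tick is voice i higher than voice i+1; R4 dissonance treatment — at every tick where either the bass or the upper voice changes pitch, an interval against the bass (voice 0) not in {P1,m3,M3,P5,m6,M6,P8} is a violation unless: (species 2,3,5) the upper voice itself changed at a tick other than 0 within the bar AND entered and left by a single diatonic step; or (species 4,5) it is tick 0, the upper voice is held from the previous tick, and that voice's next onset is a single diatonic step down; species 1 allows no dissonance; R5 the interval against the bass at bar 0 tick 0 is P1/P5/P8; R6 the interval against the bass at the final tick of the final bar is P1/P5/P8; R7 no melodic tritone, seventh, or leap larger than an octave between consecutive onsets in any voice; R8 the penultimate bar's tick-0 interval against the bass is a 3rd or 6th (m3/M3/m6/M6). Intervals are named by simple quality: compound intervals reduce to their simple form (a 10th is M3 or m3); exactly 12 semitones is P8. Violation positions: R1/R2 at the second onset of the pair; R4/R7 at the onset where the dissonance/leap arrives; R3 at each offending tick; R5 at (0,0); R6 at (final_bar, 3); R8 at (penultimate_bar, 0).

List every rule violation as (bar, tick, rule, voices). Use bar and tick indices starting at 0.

(1, 0, R1, (1, 2))
(2, 0, R1, (1, 2))
(2, 0, R2, (0, 1))
(2, 0, R2, (0, 2))
(3, 0, R4, (0, 2))
(4, 0, R3, (1, 2))
(4, 0, R4, (0, 2))
(4, 0, R7, (2,))
(4, 1, R3, (1, 2))
(4, 2, R3, (1, 2))
(4, 3, R3, (1, 2))
(5, 0, R7, (2,))
(6, 0, R1, (1, 2))

bar 0: v0=F3 v1=F4 v2=C5 downbeat P5
bar 1: v0=E3 v1=C4 v2=G4 downbeat m3
bar 2: v0=G3 v1=G4 v2=D5 downbeat P5
bar 3: v0=A3 v1=F4 v2=B4 downbeat M2
bar 4: v0=G3 v1=G4 v2=F4 downbeat m7
bar 5: v0=G3 v1=E4 v2=B4 downbeat M3
bar 6: v0=F3 v1=F4 v2=C5 downbeat P5
  -> R1 @ bar 1 tick 0 v(1, 2): F4/C5 P5 -> C4/G4 P5 similar
  -> R1 @ bar 2 tick 0 v(1, 2): C4/G4 P5 -> G4/D5 P5 similar
  -> R2 @ bar 2 tick 0 v(0, 1): E3/C4 m6 -> G3/G4 P8 similar
  -> R2 @ bar 2 tick 0 v(0, 2): E3/G4 m3 -> G3/D5 P5 similar
  -> R4 @ bar 3 tick 0 v(0, 2): A3/B4 M2 untreated
  -> R3 @ bar 4 tick 0 v(1, 2): G4 above F4
  -> R4 @ bar 4 tick 0 v(0, 2): G3/F4 m7 untreated
  -> R7 @ bar 4 tick 0 v(2,): B4->F4 leap 6st
  -> R3 @ bar 4 tick 1 v(1, 2): G4 above F4
  -> R3 @ bar 4 tick 2 v(1, 2): G4 above F4
  -> R3 @ bar 4 tick 3 v(1, 2): G4 above F4
  -> R7 @ bar 5 tick 0 v(2,): F4->B4 leap 6st
  -> R1 @ bar 6 tick 0 v(1, 2): E4/B4 P5 -> F4/C5 P5 similar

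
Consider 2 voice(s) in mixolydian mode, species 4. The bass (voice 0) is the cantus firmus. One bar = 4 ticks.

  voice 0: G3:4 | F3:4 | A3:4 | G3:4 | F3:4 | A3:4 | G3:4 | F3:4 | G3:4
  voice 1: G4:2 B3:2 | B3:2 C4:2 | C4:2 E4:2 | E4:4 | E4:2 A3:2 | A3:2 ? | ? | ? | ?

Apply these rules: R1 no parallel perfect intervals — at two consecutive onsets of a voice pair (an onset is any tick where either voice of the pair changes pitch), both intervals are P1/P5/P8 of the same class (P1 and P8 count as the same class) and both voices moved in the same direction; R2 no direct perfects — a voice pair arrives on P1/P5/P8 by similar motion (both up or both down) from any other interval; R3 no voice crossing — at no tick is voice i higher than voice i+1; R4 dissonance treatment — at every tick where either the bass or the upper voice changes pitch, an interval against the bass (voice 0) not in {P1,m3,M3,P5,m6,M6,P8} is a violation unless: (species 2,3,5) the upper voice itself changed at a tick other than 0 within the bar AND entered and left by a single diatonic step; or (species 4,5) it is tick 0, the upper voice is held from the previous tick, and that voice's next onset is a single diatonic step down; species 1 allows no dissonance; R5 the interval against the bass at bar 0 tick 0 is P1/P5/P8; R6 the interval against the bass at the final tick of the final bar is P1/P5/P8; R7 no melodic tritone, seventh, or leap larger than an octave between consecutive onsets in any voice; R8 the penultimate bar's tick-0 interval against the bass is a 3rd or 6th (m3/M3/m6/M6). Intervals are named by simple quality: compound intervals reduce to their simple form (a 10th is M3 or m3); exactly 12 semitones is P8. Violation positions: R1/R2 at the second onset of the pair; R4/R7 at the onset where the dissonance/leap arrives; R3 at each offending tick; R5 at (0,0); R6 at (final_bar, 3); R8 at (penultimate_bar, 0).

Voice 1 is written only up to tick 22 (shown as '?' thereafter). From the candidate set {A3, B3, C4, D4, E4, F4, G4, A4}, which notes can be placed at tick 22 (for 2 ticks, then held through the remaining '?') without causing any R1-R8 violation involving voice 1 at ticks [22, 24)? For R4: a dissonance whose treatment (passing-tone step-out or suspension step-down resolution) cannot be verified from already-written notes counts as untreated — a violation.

A3: legal
B3: violates R4
C4: legal
D4: violates R4
E4: legal
F4: legal
G4: violates R4,R7
A4: legal

{A3, A4, C4, E4, F4}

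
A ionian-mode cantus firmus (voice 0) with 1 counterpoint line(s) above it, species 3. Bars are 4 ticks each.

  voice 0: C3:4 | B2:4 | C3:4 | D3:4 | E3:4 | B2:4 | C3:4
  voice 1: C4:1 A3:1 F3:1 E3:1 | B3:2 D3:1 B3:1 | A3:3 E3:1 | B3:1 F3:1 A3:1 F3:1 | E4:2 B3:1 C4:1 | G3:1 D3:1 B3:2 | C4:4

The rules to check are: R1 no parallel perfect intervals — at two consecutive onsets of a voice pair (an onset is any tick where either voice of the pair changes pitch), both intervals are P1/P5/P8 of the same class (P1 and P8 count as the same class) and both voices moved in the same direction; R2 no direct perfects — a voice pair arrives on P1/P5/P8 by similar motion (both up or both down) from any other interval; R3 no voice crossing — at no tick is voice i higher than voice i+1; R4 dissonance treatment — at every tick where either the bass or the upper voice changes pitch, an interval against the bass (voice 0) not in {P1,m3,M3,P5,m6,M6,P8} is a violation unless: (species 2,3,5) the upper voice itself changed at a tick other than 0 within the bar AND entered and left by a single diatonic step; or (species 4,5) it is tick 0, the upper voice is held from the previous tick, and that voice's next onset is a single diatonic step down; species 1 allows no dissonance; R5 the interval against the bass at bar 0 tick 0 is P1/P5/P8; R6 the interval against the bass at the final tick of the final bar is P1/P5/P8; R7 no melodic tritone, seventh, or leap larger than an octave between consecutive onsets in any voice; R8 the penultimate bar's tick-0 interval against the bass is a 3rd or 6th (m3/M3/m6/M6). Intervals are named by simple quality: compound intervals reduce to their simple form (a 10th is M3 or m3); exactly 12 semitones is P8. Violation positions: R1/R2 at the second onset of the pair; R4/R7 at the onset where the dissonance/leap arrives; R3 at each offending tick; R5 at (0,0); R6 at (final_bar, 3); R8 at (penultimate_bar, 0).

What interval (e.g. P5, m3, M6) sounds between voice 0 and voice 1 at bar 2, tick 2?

M6

voice 0=C3 voice 1=A3 -> M6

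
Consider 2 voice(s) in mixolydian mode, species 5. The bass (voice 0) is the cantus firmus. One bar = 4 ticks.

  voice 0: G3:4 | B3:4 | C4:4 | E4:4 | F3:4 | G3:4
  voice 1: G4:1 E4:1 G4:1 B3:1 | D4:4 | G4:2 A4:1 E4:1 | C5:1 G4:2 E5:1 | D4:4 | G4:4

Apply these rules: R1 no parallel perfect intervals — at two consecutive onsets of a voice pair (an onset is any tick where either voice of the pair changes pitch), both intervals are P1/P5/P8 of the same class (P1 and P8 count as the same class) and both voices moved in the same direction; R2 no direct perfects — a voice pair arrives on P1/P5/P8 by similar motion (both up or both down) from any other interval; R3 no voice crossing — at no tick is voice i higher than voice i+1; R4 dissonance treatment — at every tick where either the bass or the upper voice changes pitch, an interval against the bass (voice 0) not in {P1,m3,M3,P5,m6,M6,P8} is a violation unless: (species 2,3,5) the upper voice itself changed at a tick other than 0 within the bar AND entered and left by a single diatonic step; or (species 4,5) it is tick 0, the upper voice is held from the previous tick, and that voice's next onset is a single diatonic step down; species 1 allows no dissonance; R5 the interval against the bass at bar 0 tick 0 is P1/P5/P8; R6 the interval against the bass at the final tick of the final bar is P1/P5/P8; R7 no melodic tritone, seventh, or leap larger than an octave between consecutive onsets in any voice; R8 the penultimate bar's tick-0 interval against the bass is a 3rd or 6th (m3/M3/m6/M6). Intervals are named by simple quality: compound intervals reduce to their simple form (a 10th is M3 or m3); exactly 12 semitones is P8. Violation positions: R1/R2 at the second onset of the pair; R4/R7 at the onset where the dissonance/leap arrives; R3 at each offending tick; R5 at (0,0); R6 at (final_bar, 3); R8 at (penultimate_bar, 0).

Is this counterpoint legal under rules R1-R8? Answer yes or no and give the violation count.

bar 0: v0=G3 v1=G4 (P8)
bar 1: v0=B3 v1=D4 (m3)
bar 2: v0=C4 v1=G4 (P5)
bar 3: v0=E4 v1=C5 (m6)
bar 4: v0=F3 v1=D4 (M6)
bar 5: v0=G3 v1=G4 (P8)
  R2 @ bar2.0: B3/D4 m3 -> C4/G4 P5 similar
  R7 @ bar4.0: E4->F3 leap 11st
  R7 @ bar4.0: E5->D4 leap 14st
  R2 @ bar5.0: F3/D4 M6 -> G3/G4 P8 similar

No (4 violations)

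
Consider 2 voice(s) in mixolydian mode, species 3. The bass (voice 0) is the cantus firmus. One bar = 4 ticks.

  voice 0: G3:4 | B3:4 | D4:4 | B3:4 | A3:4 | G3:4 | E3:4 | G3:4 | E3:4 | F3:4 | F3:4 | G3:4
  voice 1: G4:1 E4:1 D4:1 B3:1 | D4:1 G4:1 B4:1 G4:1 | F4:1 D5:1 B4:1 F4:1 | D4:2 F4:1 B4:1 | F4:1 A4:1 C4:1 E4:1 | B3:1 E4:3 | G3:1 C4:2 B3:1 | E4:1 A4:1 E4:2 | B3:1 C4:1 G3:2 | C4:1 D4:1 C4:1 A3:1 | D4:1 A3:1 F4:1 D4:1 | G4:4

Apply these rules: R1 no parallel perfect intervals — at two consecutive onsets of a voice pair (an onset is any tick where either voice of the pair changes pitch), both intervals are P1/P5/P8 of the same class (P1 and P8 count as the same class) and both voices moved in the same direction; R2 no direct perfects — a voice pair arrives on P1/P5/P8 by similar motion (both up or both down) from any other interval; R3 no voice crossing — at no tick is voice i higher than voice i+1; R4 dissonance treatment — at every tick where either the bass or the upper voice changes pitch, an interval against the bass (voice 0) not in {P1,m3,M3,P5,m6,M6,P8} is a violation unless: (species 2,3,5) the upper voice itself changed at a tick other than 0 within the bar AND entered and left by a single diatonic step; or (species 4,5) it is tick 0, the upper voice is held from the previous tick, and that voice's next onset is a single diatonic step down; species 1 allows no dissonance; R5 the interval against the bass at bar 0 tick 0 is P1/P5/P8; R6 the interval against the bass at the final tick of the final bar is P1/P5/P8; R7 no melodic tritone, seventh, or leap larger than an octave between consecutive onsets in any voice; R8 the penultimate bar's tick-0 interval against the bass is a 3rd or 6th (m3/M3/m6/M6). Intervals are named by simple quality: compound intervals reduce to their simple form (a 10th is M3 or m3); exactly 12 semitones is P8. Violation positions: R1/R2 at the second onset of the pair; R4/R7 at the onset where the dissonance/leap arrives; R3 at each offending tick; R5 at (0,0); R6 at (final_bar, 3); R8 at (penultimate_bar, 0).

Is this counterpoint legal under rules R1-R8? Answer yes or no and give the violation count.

No (8 violations)

bar 0: v0=G3 v1=G4 (P8)
bar 1: v0=B3 v1=D4 (m3)
bar 2: v0=D4 v1=F4 (m3)
bar 3: v0=B3 v1=D4 (m3)
bar 4: v0=A3 v1=F4 (m6)
bar 5: v0=G3 v1=B3 (M3)
bar 6: v0=E3 v1=G3 (m3)
bar 7: v0=G3 v1=E4 (M6)
bar 8: v0=E3 v1=B3 (P5)
bar 9: v0=F3 v1=C4 (P5)
bar 10: v0=F3 v1=D4 (M6)
bar 11: v0=G3 v1=G4 (P8)
  R7 @ bar2.3: B4->F4 leap 6st
  R4 @ bar3.2: B3/F4 TT untreated
  R7 @ bar3.3: F4->B4 leap 6st
  R7 @ bar4.0: B4->F4 leap 6st
  R4 @ bar7.1: G3/A4 M2 untreated
  R2 @ bar8.0: G3/E4 M6 -> E3/B3 P5 similar
  R2 @ bar9.0: E3/G3 m3 -> F3/C4 P5 similar
  R2 @ bar11.0: F3/D4 M6 -> G3/G4 P8 similar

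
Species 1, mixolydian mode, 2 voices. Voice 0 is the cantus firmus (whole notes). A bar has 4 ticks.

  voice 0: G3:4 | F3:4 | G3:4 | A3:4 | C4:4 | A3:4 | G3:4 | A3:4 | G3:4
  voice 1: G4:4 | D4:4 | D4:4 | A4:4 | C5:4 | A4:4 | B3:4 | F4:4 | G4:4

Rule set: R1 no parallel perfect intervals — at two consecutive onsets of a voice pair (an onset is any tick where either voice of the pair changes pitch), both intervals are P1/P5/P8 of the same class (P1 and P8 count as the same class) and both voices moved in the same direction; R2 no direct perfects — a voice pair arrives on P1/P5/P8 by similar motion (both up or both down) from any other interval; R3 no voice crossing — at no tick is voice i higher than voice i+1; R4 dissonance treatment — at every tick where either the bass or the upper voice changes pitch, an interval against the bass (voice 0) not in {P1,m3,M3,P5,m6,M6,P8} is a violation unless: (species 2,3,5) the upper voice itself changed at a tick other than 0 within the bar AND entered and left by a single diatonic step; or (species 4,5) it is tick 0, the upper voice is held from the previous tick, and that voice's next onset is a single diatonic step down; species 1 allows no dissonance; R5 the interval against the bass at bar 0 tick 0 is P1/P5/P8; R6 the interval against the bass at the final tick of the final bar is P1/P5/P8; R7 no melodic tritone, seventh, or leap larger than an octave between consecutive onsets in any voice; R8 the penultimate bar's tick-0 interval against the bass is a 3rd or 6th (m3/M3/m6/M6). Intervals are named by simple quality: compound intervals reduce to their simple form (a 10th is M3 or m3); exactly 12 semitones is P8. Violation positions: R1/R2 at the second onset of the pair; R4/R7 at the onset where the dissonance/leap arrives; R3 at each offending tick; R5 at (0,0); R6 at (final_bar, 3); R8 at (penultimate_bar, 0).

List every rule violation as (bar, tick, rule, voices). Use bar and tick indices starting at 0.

(3, 0, R2, (0, 1))
(4, 0, R1, (0, 1))
(5, 0, R1, (0, 1))
(6, 0, R7, (1,))
(7, 0, R7, (1,))

bar 0: v0=G3 v1=G4 downbeat P8
bar 1: v0=F3 v1=D4 downbeat M6
bar 2: v0=G3 v1=D4 downbeat P5
bar 3: v0=A3 v1=A4 downbeat P8
bar 4: v0=C4 v1=C5 downbeat P8
bar 5: v0=A3 v1=A4 downbeat P8
bar 6: v0=G3 v1=B3 downbeat M3
bar 7: v0=A3 v1=F4 downbeat m6
bar 8: v0=G3 v1=G4 downbeat P8
  -> R2 @ bar 3 tick 0 v(0, 1): G3/D4 P5 -> A3/A4 P8 similar
  -> R1 @ bar 4 tick 0 v(0, 1): A3/A4 P8 -> C4/C5 P8 similar
  -> R1 @ bar 5 tick 0 v(0, 1): C4/C5 P8 -> A3/A4 P8 similar
  -> R7 @ bar 6 tick 0 v(1,): A4->B3 leap 10st
  -> R7 @ bar 7 tick 0 v(1,): B3->F4 leap 6st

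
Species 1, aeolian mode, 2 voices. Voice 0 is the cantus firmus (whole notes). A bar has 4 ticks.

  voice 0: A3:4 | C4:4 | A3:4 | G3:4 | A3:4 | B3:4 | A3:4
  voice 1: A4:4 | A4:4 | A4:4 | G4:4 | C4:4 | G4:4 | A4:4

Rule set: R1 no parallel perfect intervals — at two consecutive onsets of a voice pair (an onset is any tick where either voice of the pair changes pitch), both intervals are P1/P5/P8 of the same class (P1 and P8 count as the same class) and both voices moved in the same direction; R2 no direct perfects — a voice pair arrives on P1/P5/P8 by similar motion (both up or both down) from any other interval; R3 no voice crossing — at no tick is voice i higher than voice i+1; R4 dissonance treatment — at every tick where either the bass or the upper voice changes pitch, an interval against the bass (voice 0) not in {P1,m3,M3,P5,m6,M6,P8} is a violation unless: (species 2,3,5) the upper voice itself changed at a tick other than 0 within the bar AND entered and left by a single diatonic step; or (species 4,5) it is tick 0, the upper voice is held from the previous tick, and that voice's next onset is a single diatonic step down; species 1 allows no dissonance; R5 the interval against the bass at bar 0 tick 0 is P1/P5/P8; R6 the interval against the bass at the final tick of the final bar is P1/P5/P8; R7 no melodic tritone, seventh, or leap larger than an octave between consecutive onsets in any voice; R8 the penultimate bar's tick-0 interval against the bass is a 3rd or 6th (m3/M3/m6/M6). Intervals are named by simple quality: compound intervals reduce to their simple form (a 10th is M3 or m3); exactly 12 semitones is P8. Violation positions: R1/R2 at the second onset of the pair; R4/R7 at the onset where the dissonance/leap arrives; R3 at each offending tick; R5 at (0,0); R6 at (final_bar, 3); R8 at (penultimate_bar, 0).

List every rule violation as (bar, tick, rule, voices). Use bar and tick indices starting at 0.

bar 0: v0=A3 v1=A4 downbeat P8
bar 1: v0=C4 v1=A4 downbeat M6
bar 2: v0=A3 v1=A4 downbeat P8
bar 3: v0=G3 v1=G4 downbeat P8
bar 4: v0=A3 v1=C4 downbeat m3
bar 5: v0=B3 v1=G4 downbeat m6
bar 6: v0=A3 v1=A4 downbeat P8
  -> R1 @ bar 3 tick 0 v(0, 1): A3/A4 P8 -> G3/G4 P8 similar

(3, 0, R1, (0, 1))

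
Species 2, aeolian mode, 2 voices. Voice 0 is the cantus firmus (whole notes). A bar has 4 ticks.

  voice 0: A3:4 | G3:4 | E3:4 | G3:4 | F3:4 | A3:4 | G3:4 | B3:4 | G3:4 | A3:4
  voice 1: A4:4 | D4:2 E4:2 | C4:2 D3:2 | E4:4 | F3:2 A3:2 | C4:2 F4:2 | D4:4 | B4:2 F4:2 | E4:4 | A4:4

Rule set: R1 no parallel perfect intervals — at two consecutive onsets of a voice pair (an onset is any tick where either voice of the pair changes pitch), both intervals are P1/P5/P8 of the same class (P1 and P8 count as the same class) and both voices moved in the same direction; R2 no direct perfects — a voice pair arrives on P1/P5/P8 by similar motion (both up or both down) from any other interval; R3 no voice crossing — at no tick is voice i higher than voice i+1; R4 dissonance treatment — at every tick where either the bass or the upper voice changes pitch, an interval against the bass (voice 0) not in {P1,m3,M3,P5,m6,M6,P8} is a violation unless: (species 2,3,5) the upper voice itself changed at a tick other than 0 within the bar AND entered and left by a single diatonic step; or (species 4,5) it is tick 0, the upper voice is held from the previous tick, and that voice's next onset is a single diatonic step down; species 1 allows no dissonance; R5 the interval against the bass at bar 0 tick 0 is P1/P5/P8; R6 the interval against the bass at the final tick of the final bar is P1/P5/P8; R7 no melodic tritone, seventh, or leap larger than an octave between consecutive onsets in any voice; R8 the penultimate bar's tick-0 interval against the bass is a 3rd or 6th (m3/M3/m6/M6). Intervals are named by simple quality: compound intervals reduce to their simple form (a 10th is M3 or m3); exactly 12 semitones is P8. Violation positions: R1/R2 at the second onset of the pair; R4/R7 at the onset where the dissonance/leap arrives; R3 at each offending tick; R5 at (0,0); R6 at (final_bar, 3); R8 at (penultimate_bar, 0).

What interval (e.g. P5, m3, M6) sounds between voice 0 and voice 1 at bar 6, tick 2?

voice 0=G3 voice 1=D4 -> P5

P5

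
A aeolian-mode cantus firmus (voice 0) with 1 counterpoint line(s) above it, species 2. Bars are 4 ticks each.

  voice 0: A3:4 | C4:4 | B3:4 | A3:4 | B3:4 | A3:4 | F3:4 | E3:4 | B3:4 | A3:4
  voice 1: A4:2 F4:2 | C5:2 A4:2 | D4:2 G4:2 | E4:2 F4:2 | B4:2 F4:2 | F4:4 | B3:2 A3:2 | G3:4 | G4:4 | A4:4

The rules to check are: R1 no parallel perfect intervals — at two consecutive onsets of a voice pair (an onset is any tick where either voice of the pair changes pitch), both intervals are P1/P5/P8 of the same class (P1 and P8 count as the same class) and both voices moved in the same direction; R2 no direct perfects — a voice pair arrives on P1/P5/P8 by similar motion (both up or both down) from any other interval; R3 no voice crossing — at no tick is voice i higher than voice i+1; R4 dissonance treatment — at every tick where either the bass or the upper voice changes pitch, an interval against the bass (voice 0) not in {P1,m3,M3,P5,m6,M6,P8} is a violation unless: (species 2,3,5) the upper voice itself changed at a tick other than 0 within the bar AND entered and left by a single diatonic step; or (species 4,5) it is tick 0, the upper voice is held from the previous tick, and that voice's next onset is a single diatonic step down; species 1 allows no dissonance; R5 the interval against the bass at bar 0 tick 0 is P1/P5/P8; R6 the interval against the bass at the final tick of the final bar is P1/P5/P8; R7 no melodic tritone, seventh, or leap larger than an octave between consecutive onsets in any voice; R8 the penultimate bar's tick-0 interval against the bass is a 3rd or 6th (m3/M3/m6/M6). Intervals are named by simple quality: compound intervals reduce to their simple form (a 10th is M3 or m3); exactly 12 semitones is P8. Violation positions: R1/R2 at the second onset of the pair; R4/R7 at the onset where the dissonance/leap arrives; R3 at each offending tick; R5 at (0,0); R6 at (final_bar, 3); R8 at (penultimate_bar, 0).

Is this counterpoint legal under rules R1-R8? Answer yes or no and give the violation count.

No (8 violations)

bar 0: v0=A3 v1=A4 (P8)
bar 1: v0=C4 v1=C5 (P8)
bar 2: v0=B3 v1=D4 (m3)
bar 3: v0=A3 v1=E4 (P5)
bar 4: v0=B3 v1=B4 (P8)
bar 5: v0=A3 v1=F4 (m6)
bar 6: v0=F3 v1=B3 (TT)
bar 7: v0=E3 v1=G3 (m3)
bar 8: v0=B3 v1=G4 (m6)
bar 9: v0=A3 v1=A4 (P8)
  R2 @ bar1.0: A3/F4 m6 -> C4/C5 P8 similar
  R2 @ bar3.0: B3/G4 m6 -> A3/E4 P5 similar
  R2 @ bar4.0: A3/F4 m6 -> B3/B4 P8 similar
  R7 @ bar4.0: F4->B4 leap 6st
  R4 @ bar4.2: B3/F4 TT untreated
  R7 @ bar4.2: B4->F4 leap 6st
  R4 @ bar6.0: F3/B3 TT untreated
  R7 @ bar6.0: F4->B3 leap 6st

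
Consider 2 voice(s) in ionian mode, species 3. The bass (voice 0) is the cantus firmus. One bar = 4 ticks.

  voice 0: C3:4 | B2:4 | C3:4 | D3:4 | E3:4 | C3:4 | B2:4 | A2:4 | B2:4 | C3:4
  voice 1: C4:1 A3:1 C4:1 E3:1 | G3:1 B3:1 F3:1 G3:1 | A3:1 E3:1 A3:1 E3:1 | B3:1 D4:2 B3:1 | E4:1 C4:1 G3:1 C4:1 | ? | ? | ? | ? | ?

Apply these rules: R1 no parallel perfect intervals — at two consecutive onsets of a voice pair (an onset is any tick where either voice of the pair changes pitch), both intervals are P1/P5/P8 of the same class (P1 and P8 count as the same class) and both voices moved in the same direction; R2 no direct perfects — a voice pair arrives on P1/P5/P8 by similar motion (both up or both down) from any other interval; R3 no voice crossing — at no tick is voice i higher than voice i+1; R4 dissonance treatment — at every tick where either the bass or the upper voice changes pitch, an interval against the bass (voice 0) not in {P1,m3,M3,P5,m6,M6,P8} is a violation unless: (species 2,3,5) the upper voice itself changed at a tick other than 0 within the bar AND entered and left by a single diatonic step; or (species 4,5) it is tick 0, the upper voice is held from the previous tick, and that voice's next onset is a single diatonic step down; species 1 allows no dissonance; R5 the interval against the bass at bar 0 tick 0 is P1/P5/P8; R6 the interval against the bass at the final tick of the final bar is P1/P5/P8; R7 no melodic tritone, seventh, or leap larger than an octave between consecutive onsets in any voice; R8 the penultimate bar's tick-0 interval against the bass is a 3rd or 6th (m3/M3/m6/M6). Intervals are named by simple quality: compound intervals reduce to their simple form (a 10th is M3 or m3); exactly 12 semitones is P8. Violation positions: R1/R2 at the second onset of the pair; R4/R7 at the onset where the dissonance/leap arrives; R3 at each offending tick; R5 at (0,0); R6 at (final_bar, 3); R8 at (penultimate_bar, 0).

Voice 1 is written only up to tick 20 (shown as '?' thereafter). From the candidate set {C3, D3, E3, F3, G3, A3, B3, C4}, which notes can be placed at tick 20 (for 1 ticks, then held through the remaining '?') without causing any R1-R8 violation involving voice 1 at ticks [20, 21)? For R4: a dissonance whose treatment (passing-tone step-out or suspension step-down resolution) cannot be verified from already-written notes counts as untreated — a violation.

{A3, C4, E3}

C3: violates R2
D3: violates R4,R7
E3: legal
F3: violates R4
G3: violates R2
A3: legal
B3: violates R4
C4: legal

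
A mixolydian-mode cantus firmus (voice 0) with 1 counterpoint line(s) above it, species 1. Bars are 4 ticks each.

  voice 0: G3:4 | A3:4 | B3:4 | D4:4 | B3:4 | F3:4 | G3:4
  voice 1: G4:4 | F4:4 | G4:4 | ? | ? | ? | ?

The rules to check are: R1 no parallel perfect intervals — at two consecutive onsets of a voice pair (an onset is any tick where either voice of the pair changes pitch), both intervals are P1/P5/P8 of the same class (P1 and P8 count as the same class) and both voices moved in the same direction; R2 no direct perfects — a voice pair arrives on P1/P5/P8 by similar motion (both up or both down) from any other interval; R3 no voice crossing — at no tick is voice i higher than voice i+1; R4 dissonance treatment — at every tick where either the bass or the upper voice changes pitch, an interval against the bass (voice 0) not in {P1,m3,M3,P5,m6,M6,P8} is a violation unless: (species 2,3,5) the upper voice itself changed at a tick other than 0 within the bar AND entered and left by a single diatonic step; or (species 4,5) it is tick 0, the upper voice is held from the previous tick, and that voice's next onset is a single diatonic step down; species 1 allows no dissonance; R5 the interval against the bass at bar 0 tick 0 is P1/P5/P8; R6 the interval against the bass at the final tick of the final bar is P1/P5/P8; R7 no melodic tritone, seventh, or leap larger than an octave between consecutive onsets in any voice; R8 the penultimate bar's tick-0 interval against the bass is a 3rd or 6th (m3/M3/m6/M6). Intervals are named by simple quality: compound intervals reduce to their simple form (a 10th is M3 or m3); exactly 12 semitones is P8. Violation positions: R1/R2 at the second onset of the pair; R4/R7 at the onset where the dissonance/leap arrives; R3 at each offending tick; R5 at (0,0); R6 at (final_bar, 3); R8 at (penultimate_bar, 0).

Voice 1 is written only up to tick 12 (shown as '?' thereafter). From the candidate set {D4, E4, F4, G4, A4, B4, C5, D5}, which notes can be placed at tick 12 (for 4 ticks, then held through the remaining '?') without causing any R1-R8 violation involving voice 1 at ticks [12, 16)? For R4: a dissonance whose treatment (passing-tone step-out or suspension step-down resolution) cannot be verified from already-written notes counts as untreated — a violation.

D4: legal
E4: violates R4
F4: legal
G4: violates R4
A4: violates R2
B4: legal
C5: violates R4
D5: violates R2

{B4, D4, F4}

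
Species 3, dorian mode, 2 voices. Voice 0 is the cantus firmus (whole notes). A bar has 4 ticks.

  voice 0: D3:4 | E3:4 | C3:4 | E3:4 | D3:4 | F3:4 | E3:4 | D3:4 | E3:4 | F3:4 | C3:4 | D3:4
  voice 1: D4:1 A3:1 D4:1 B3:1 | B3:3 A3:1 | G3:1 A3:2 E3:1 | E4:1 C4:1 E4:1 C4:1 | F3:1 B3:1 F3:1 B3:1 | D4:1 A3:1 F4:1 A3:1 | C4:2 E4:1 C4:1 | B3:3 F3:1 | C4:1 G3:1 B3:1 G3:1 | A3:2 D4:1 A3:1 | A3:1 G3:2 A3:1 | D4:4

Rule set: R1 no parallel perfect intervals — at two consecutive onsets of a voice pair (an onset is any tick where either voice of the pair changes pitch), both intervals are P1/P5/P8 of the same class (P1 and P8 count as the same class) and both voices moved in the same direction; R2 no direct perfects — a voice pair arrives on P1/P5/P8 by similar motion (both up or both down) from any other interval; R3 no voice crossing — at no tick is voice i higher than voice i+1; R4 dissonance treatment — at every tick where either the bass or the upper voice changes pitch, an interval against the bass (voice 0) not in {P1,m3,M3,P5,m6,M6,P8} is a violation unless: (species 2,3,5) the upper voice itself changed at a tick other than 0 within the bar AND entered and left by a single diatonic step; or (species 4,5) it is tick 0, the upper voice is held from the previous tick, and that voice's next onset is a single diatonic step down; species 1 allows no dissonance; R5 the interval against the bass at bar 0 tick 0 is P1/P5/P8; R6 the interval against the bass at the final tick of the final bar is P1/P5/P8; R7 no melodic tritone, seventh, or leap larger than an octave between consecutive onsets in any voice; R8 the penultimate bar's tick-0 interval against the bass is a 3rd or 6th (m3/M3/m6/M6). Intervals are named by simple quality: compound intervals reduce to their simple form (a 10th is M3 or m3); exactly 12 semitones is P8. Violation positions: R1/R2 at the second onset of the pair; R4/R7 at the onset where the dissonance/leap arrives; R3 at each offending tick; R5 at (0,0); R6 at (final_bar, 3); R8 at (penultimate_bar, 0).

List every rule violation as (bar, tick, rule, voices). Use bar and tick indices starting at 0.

bar 0: v0=D3 v1=D4 downbeat P8
bar 1: v0=E3 v1=B3 downbeat P5
bar 2: v0=C3 v1=G3 downbeat P5
bar 3: v0=E3 v1=E4 downbeat P8
bar 4: v0=D3 v1=F3 downbeat m3
bar 5: v0=F3 v1=D4 downbeat M6
bar 6: v0=E3 v1=C4 downbeat m6
bar 7: v0=D3 v1=B3 downbeat M6
bar 8: v0=E3 v1=C4 downbeat m6
bar 9: v0=F3 v1=A3 downbeat M3
bar 10: v0=C3 v1=A3 downbeat M6
bar 11: v0=D3 v1=D4 downbeat P8
  -> R2 @ bar 2 tick 0 v(0, 1): E3/A3 P4 -> C3/G3 P5 similar
  -> R2 @ bar 3 tick 0 v(0, 1): C3/E3 M3 -> E3/E4 P8 similar
  -> R7 @ bar 4 tick 1 v(1,): F3->B3 leap 6st
  -> R7 @ bar 4 tick 2 v(1,): B3->F3 leap 6st
  -> R7 @ bar 4 tick 3 v(1,): F3->B3 leap 6st
  -> R7 @ bar 7 tick 3 v(1,): B3->F3 leap 6st
  -> R2 @ bar 11 tick 0 v(0, 1): C3/A3 M6 -> D3/D4 P8 similar

(2, 0, R2, (0, 1))
(3, 0, R2, (0, 1))
(4, 1, R7, (1,))
(4, 2, R7, (1,))
(4, 3, R7, (1,))
(7, 3, R7, (1,))
(11, 0, R2, (0, 1))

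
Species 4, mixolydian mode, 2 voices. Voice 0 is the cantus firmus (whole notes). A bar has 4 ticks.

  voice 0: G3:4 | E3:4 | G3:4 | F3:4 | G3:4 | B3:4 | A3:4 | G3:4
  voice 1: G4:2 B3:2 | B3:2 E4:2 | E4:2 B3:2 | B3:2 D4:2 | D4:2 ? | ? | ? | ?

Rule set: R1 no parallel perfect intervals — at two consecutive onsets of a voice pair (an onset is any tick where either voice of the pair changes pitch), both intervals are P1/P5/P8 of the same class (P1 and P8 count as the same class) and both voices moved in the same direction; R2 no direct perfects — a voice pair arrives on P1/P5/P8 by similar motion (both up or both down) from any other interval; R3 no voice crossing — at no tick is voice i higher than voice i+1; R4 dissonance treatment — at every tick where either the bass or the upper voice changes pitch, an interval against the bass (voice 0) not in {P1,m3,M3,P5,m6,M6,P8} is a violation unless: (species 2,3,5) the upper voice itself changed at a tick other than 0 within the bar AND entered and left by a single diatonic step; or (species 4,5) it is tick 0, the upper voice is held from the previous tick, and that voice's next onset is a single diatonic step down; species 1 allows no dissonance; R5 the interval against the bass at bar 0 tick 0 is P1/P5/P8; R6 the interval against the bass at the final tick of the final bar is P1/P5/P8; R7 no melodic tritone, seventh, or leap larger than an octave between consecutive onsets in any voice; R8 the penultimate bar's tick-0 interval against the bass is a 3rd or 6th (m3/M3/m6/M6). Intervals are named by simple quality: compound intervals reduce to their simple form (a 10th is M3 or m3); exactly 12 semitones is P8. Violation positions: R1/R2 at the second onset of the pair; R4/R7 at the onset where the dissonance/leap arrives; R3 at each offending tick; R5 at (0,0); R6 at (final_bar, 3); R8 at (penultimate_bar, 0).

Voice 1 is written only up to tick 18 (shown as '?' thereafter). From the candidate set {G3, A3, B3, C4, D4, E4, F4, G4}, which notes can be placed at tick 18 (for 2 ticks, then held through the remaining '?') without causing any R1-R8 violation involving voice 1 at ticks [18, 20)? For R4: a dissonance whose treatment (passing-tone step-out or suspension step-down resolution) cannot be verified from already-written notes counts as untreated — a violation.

{B3, D4, E4, G3, G4}

G3: legal
A3: violates R4
B3: legal
C4: violates R4
D4: legal
E4: legal
F4: violates R4
G4: legal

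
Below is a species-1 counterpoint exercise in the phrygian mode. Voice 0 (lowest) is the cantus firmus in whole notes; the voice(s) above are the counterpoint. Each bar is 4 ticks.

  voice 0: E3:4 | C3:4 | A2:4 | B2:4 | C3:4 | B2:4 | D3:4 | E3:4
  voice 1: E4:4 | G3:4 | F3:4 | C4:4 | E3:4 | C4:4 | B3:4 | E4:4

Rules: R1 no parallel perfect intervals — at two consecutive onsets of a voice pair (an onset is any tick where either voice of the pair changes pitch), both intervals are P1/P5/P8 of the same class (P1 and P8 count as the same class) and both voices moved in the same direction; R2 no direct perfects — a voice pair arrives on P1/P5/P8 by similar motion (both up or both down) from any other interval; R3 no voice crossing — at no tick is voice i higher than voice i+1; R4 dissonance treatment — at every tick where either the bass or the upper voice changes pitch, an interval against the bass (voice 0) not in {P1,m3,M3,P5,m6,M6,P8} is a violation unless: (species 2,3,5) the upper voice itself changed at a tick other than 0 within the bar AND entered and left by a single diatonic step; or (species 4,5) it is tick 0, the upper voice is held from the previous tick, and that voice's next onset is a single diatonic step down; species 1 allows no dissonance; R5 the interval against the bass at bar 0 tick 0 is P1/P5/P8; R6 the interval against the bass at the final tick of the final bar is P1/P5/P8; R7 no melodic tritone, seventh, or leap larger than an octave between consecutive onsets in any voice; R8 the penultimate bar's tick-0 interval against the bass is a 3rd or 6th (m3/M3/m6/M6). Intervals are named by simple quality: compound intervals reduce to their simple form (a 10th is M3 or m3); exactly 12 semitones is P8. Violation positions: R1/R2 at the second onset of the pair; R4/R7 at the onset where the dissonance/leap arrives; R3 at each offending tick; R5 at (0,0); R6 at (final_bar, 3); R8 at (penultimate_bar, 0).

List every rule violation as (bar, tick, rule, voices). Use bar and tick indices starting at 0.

(1, 0, R2, (0, 1))
(3, 0, R4, (0, 1))
(5, 0, R4, (0, 1))
(7, 0, R2, (0, 1))

bar 0: v0=E3 v1=E4 downbeat P8
bar 1: v0=C3 v1=G3 downbeat P5
bar 2: v0=A2 v1=F3 downbeat m6
bar 3: v0=B2 v1=C4 downbeat m2
bar 4: v0=C3 v1=E3 downbeat M3
bar 5: v0=B2 v1=C4 downbeat m2
bar 6: v0=D3 v1=B3 downbeat M6
bar 7: v0=E3 v1=E4 downbeat P8
  -> R2 @ bar 1 tick 0 v(0, 1): E3/E4 P8 -> C3/G3 P5 similar
  -> R4 @ bar 3 tick 0 v(0, 1): B2/C4 m2 untreated
  -> R4 @ bar 5 tick 0 v(0, 1): B2/C4 m2 untreated
  -> R2 @ bar 7 tick 0 v(0, 1): D3/B3 M6 -> E3/E4 P8 similar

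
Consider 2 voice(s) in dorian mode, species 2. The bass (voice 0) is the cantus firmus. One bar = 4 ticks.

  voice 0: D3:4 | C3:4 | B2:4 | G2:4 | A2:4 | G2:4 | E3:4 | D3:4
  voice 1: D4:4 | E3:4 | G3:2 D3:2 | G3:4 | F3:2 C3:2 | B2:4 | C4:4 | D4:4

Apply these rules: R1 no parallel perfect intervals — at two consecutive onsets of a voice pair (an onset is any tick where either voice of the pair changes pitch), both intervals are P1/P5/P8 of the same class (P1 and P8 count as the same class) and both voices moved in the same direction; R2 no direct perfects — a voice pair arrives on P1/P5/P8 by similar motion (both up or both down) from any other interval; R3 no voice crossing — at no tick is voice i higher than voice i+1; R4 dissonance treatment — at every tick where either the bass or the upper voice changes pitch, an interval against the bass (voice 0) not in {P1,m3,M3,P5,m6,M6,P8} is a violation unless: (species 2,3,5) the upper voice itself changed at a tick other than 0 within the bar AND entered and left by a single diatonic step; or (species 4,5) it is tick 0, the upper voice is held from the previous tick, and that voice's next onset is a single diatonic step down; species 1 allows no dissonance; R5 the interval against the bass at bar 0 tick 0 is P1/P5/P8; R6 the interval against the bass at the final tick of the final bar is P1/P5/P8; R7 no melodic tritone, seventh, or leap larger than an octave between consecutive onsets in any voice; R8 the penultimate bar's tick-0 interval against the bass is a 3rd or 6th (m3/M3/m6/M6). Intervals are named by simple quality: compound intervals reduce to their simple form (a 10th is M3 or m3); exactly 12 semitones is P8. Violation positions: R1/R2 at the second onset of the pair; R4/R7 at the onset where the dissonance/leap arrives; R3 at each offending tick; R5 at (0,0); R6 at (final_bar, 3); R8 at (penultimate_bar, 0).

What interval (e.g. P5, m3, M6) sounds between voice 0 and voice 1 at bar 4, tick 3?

m3

voice 0=A2 voice 1=C3 -> m3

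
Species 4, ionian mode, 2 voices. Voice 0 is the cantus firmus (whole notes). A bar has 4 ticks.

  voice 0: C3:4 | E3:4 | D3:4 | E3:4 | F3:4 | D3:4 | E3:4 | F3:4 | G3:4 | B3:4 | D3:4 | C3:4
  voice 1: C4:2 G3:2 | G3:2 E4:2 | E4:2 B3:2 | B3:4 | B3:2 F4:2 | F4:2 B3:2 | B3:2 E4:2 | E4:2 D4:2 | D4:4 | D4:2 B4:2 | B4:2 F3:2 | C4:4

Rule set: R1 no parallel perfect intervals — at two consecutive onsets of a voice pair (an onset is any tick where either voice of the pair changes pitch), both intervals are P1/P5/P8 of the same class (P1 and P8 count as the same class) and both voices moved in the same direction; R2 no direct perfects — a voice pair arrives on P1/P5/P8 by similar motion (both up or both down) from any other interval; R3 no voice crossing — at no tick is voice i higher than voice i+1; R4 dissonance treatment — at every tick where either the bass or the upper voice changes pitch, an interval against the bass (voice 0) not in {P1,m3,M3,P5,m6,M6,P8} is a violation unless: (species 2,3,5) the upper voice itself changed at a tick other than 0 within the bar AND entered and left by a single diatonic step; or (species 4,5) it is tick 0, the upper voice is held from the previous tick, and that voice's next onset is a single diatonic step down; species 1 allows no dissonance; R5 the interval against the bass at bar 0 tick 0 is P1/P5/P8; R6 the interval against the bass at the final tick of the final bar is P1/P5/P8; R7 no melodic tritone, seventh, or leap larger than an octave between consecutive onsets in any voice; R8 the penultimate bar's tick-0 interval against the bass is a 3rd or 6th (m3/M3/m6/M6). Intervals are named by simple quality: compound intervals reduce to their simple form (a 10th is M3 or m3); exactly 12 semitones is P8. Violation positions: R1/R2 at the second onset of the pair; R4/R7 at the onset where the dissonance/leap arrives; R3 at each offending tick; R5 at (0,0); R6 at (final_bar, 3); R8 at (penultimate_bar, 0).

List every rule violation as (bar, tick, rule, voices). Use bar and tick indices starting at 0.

(2, 0, R4, (0, 1))
(4, 0, R4, (0, 1))
(4, 2, R7, (1,))
(5, 2, R7, (1,))
(10, 2, R7, (1,))

bar 0: v0=C3 v1=C4 downbeat P8
bar 1: v0=E3 v1=G3 downbeat m3
bar 2: v0=D3 v1=E4 downbeat M2
bar 3: v0=E3 v1=B3 downbeat P5
bar 4: v0=F3 v1=B3 downbeat TT
bar 5: v0=D3 v1=F4 downbeat m3
bar 6: v0=E3 v1=B3 downbeat P5
bar 7: v0=F3 v1=E4 downbeat M7
bar 8: v0=G3 v1=D4 downbeat P5
bar 9: v0=B3 v1=D4 downbeat m3
bar 10: v0=D3 v1=B4 downbeat M6
bar 11: v0=C3 v1=C4 downbeat P8
  -> R4 @ bar 2 tick 0 v(0, 1): D3/E4 M2 untreated
  -> R4 @ bar 4 tick 0 v(0, 1): F3/B3 TT untreated
  -> R7 @ bar 4 tick 2 v(1,): B3->F4 leap 6st
  -> R7 @ bar 5 tick 2 v(1,): F4->B3 leap 6st
  -> R7 @ bar 10 tick 2 v(1,): B4->F3 leap 18st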